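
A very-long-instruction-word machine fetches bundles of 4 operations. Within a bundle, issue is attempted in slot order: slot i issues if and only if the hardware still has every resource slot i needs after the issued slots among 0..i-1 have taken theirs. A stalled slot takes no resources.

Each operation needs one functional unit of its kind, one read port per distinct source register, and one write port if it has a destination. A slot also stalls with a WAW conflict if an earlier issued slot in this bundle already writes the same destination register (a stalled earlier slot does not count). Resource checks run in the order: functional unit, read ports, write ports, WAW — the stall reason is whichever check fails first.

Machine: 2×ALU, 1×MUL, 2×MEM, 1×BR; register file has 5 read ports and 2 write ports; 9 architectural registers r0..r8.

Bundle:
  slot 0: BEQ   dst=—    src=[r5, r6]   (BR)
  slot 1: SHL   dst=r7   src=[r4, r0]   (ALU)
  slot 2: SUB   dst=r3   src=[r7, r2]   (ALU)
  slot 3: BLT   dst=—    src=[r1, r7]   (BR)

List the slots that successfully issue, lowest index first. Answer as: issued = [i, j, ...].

  0. BR ⇒ go  {2A/1Mu/2Ld/0B | 3r 2w}
  1. ALU→r7 ⇒ go  {1A/1Mu/2Ld/0B | 1r 1w}
  2. ALU→r3 ⇒ no(RD_PORT)  {1A/1Mu/2Ld/0B | 1r 1w}
  3. BR ⇒ no(FU)  {1A/1Mu/2Ld/0B | 1r 1w}

issued = [0, 1]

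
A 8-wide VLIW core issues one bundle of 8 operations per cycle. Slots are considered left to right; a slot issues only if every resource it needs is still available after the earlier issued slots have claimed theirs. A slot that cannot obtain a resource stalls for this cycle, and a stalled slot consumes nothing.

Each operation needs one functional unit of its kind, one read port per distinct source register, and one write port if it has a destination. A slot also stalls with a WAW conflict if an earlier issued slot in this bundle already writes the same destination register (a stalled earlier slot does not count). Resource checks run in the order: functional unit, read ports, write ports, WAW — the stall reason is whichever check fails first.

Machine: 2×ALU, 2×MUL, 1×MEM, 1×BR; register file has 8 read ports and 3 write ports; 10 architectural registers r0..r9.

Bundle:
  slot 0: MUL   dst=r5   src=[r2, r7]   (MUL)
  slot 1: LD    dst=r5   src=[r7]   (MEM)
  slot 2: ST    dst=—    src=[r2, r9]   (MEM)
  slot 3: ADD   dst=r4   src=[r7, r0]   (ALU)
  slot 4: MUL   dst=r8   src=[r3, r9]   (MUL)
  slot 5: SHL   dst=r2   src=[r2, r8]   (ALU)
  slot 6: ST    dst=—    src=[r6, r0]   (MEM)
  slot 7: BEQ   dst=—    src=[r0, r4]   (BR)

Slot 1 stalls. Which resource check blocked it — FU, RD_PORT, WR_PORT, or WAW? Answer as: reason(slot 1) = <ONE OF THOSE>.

slot 0 (MUL): ISSUE — free A2,Mu1,Ld1,B1 rp6 wp2
slot 1 (MEM): stall WAW — free A2,Mu1,Ld1,B1 rp6 wp2
slot 2 (MEM): ISSUE — free A2,Mu1,Ld0,B1 rp4 wp2
slot 3 (ALU): ISSUE — free A1,Mu1,Ld0,B1 rp2 wp1
slot 4 (MUL): ISSUE — free A1,Mu0,Ld0,B1 rp0 wp0
slot 5 (ALU): stall RD_PORT — free A1,Mu0,Ld0,B1 rp0 wp0
slot 6 (MEM): stall FU — free A1,Mu0,Ld0,B1 rp0 wp0
slot 7 (BR): stall RD_PORT — free A1,Mu0,Ld0,B1 rp0 wp0

reason(slot 1) = WAW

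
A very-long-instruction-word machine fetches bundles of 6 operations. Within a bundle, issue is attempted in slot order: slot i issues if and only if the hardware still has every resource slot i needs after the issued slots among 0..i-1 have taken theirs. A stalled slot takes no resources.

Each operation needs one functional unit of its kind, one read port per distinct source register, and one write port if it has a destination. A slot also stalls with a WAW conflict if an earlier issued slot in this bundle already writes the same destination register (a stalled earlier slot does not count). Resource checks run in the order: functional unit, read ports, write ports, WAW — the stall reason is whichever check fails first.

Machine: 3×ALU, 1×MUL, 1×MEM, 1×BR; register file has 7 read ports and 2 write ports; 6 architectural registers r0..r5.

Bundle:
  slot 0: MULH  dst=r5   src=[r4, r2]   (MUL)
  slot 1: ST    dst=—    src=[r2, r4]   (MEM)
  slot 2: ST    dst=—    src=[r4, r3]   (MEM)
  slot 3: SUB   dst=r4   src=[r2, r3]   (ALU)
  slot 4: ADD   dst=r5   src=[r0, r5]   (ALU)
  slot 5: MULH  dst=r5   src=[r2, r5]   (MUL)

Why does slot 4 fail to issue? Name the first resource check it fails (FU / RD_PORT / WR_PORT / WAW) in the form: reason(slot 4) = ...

reason(slot 4) = RD_PORT

#0 MUL src=r4,r2 dispatched  <A:3 Mu:0 Ld:1 B:1 rd:5 wr:1>
#1 MEM src=r2,r4 dispatched  <A:3 Mu:0 Ld:0 B:1 rd:3 wr:1>
#2 MEM src=r4,r3 held:FU  <A:3 Mu:0 Ld:0 B:1 rd:3 wr:1>
#3 ALU src=r2,r3 dispatched  <A:2 Mu:0 Ld:0 B:1 rd:1 wr:0>
#4 ALU src=r0,r5 held:RD_PORT  <A:2 Mu:0 Ld:0 B:1 rd:1 wr:0>
#5 MUL src=r2,r5 held:FU  <A:2 Mu:0 Ld:0 B:1 rd:1 wr:0>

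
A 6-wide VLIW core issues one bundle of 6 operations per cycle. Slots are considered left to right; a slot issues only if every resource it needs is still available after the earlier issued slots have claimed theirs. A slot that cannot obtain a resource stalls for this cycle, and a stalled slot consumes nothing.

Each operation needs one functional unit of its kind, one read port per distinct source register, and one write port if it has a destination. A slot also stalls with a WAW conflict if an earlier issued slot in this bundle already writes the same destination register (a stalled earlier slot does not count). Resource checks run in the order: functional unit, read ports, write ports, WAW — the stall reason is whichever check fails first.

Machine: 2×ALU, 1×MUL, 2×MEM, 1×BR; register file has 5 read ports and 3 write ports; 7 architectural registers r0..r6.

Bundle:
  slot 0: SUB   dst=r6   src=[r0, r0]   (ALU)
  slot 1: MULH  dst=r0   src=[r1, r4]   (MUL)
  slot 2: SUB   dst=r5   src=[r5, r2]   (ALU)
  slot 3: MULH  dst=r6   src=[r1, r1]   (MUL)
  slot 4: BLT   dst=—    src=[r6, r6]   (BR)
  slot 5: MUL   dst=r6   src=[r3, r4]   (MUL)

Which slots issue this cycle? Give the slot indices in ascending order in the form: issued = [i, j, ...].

issued = [0, 1, 2]

(0) want 1×ALU +1rd +1wr — yes → AL1|MU1|ME2|BR1|rd4|wr2
(1) want 1×MUL +2rd +1wr — yes → AL1|MU0|ME2|BR1|rd2|wr1
(2) want 1×ALU +2rd +1wr — yes → AL0|MU0|ME2|BR1|rd0|wr0
(3) want 1×MUL +1rd +1wr — FU → AL0|MU0|ME2|BR1|rd0|wr0
(4) want 1×BR +1rd +0wr — RD_PORT → AL0|MU0|ME2|BR1|rd0|wr0
(5) want 1×MUL +2rd +1wr — FU → AL0|MU0|ME2|BR1|rd0|wr0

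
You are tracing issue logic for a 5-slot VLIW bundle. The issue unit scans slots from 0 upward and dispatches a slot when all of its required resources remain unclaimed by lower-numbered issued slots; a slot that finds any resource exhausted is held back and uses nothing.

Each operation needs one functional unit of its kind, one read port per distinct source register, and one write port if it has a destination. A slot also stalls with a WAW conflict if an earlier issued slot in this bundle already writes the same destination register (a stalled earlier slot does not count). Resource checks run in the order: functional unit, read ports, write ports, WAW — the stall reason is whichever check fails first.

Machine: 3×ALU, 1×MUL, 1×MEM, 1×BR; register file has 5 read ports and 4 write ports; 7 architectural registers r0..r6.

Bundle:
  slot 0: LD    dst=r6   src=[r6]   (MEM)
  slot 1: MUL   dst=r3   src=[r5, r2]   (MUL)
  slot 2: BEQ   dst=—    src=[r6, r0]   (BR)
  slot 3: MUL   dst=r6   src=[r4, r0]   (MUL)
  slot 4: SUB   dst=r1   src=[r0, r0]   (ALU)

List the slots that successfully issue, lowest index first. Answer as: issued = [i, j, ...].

issued = [0, 1, 2]

slot 0 (MEM): ISSUE — free A3,Mu1,Ld0,B1 rp4 wp3
slot 1 (MUL): ISSUE — free A3,Mu0,Ld0,B1 rp2 wp2
slot 2 (BR): ISSUE — free A3,Mu0,Ld0,B0 rp0 wp2
slot 3 (MUL): stall FU — free A3,Mu0,Ld0,B0 rp0 wp2
slot 4 (ALU): stall RD_PORT — free A3,Mu0,Ld0,B0 rp0 wp2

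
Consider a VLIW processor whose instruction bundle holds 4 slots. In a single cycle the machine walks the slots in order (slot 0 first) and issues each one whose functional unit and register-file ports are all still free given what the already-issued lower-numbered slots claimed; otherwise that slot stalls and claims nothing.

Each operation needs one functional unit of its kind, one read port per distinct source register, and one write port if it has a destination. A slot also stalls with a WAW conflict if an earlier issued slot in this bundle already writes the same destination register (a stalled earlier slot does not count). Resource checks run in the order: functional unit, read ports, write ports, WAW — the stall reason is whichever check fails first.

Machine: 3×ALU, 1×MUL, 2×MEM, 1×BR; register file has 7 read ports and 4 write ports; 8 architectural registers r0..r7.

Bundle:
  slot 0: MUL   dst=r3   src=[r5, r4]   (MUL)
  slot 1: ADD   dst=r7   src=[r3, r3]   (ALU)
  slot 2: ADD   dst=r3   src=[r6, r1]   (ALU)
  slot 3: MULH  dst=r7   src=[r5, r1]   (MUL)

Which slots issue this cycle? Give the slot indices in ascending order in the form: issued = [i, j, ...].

issued = [0, 1]

(0) want 1×MUL +2rd +1wr — yes → AL3|MU0|ME2|BR1|rd5|wr3
(1) want 1×ALU +1rd +1wr — yes → AL2|MU0|ME2|BR1|rd4|wr2
(2) want 1×ALU +2rd +1wr — WAW → AL2|MU0|ME2|BR1|rd4|wr2
(3) want 1×MUL +2rd +1wr — FU → AL2|MU0|ME2|BR1|rd4|wr2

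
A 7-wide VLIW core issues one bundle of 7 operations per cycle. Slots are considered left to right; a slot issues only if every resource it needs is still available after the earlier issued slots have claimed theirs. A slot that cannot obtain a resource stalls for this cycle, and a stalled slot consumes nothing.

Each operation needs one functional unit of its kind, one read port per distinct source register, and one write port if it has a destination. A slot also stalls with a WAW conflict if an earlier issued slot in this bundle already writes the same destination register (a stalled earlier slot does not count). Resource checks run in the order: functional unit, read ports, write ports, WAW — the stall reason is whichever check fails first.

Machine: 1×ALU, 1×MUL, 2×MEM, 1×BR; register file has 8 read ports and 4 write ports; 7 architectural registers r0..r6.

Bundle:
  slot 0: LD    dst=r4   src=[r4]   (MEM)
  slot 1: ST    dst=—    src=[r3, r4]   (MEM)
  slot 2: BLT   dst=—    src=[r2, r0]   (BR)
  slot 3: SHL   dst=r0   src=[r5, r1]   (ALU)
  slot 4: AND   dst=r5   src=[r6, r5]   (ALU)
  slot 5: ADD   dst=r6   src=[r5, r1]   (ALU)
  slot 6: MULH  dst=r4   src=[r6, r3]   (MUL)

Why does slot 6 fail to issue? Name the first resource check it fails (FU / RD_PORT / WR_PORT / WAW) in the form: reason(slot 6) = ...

[0] MEM needs rd=1 wr=1: ok; after: ALU=1 MUL=1 MEM=1 BR=1, R=7, W=3
[1] MEM needs rd=2 wr=0: ok; after: ALU=1 MUL=1 MEM=0 BR=1, R=5, W=3
[2] BR needs rd=2 wr=0: ok; after: ALU=1 MUL=1 MEM=0 BR=0, R=3, W=3
[3] ALU needs rd=2 wr=1: ok; after: ALU=0 MUL=1 MEM=0 BR=0, R=1, W=2
[4] ALU needs rd=2 wr=1: FU; after: ALU=0 MUL=1 MEM=0 BR=0, R=1, W=2
[5] ALU needs rd=2 wr=1: FU; after: ALU=0 MUL=1 MEM=0 BR=0, R=1, W=2
[6] MUL needs rd=2 wr=1: RD_PORT; after: ALU=0 MUL=1 MEM=0 BR=0, R=1, W=2

reason(slot 6) = RD_PORT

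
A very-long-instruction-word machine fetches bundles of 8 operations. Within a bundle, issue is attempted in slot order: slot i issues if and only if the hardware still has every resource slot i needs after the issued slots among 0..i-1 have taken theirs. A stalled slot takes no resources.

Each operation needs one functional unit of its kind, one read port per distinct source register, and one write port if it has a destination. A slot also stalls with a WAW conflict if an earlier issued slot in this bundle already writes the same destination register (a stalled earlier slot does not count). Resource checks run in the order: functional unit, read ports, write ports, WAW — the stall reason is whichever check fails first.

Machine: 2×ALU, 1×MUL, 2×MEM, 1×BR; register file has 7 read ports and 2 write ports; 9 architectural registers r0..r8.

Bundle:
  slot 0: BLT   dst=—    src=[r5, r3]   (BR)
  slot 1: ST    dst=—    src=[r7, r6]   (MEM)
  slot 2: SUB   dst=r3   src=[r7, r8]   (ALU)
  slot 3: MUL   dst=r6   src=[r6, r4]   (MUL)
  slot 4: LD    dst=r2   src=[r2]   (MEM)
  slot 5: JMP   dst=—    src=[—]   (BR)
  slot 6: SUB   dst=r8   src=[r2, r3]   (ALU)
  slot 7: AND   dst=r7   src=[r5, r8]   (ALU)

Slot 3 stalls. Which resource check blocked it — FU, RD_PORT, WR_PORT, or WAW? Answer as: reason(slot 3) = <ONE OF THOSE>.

slot 0 (BR): ISSUE — free A2,Mu1,Ld2,B0 rp5 wp2
slot 1 (MEM): ISSUE — free A2,Mu1,Ld1,B0 rp3 wp2
slot 2 (ALU): ISSUE — free A1,Mu1,Ld1,B0 rp1 wp1
slot 3 (MUL): stall RD_PORT — free A1,Mu1,Ld1,B0 rp1 wp1
slot 4 (MEM): ISSUE — free A1,Mu1,Ld0,B0 rp0 wp0
slot 5 (BR): stall FU — free A1,Mu1,Ld0,B0 rp0 wp0
slot 6 (ALU): stall RD_PORT — free A1,Mu1,Ld0,B0 rp0 wp0
slot 7 (ALU): stall RD_PORT — free A1,Mu1,Ld0,B0 rp0 wp0

reason(slot 3) = RD_PORT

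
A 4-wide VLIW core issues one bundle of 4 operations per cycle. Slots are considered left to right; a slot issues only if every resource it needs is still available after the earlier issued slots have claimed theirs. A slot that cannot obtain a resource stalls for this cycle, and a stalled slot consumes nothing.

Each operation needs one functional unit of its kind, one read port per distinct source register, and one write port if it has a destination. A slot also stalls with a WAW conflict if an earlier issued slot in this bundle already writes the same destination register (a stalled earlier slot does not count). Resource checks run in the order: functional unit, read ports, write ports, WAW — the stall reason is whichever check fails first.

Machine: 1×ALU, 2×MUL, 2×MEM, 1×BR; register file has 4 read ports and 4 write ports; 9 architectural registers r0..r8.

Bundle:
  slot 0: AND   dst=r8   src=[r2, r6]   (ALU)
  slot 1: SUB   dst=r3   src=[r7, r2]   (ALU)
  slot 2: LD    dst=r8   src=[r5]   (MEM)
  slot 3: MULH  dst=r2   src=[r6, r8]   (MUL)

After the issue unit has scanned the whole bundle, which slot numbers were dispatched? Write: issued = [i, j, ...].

issued = [0, 3]

[0] ALU needs rd=2 wr=1: ok; after: ALU=0 MUL=2 MEM=2 BR=1, R=2, W=3
[1] ALU needs rd=2 wr=1: FU; after: ALU=0 MUL=2 MEM=2 BR=1, R=2, W=3
[2] MEM needs rd=1 wr=1: WAW; after: ALU=0 MUL=2 MEM=2 BR=1, R=2, W=3
[3] MUL needs rd=2 wr=1: ok; after: ALU=0 MUL=1 MEM=2 BR=1, R=0, W=2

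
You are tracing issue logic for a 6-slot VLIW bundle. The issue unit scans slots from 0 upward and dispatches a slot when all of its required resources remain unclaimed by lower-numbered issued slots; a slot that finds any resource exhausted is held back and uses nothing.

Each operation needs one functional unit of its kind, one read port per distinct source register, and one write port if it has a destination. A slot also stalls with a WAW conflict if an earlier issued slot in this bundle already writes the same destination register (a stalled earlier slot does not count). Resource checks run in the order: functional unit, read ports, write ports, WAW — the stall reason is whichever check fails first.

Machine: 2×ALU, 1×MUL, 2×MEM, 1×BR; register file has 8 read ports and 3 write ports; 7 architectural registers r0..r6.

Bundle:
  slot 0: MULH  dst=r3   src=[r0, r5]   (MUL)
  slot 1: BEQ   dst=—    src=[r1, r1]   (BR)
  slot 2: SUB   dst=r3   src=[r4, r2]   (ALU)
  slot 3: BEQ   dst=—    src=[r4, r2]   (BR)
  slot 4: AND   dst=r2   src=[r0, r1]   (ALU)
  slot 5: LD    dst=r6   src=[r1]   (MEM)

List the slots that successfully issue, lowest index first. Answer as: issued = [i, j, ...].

issued = [0, 1, 4, 5]

[0] MUL needs rd=2 wr=1: ok; after: ALU=2 MUL=0 MEM=2 BR=1, R=6, W=2
[1] BR needs rd=1 wr=0: ok; after: ALU=2 MUL=0 MEM=2 BR=0, R=5, W=2
[2] ALU needs rd=2 wr=1: WAW; after: ALU=2 MUL=0 MEM=2 BR=0, R=5, W=2
[3] BR needs rd=2 wr=0: FU; after: ALU=2 MUL=0 MEM=2 BR=0, R=5, W=2
[4] ALU needs rd=2 wr=1: ok; after: ALU=1 MUL=0 MEM=2 BR=0, R=3, W=1
[5] MEM needs rd=1 wr=1: ok; after: ALU=1 MUL=0 MEM=1 BR=0, R=2, W=0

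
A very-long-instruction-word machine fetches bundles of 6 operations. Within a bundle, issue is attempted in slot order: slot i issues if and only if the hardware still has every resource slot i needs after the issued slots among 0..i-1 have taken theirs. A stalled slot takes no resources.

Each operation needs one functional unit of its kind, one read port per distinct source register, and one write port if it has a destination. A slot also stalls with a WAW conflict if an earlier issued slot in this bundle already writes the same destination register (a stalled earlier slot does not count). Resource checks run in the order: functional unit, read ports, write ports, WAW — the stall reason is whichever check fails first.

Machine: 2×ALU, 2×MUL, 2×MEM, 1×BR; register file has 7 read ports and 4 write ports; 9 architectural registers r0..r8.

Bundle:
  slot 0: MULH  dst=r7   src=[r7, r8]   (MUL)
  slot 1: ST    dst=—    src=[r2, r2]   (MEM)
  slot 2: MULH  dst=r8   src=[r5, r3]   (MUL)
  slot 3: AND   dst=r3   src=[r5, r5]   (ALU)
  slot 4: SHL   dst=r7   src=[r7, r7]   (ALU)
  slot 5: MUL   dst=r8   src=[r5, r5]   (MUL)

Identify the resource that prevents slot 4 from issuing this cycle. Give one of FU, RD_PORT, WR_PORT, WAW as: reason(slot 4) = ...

reason(slot 4) = WAW

  0. MUL→r7 ⇒ go  {2A/1Mu/2Ld/1B | 5r 3w}
  1. MEM ⇒ go  {2A/1Mu/1Ld/1B | 4r 3w}
  2. MUL→r8 ⇒ go  {2A/0Mu/1Ld/1B | 2r 2w}
  3. ALU→r3 ⇒ go  {1A/0Mu/1Ld/1B | 1r 1w}
  4. ALU→r7 ⇒ no(WAW)  {1A/0Mu/1Ld/1B | 1r 1w}
  5. MUL→r8 ⇒ no(FU)  {1A/0Mu/1Ld/1B | 1r 1w}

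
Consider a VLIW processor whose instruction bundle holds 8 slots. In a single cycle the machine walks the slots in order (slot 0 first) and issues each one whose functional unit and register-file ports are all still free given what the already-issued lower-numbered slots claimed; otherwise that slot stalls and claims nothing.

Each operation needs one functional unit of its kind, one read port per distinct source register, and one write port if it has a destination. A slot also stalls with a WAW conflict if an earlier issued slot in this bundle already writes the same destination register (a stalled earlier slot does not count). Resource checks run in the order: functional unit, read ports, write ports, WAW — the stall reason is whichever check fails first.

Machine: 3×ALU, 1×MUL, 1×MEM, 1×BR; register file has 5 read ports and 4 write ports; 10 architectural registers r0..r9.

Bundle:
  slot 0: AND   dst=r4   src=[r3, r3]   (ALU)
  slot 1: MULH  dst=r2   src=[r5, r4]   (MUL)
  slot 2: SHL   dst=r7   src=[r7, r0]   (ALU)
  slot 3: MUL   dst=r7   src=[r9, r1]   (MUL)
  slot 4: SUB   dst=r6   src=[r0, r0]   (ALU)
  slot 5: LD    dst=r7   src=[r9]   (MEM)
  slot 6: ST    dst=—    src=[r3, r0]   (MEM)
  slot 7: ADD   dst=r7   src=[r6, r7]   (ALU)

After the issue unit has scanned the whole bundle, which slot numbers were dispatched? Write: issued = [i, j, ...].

issued = [0, 1, 2]

slot 0 (ALU): ISSUE — free A2,Mu1,Ld1,B1 rp4 wp3
slot 1 (MUL): ISSUE — free A2,Mu0,Ld1,B1 rp2 wp2
slot 2 (ALU): ISSUE — free A1,Mu0,Ld1,B1 rp0 wp1
slot 3 (MUL): stall FU — free A1,Mu0,Ld1,B1 rp0 wp1
slot 4 (ALU): stall RD_PORT — free A1,Mu0,Ld1,B1 rp0 wp1
slot 5 (MEM): stall RD_PORT — free A1,Mu0,Ld1,B1 rp0 wp1
slot 6 (MEM): stall RD_PORT — free A1,Mu0,Ld1,B1 rp0 wp1
slot 7 (ALU): stall RD_PORT — free A1,Mu0,Ld1,B1 rp0 wp1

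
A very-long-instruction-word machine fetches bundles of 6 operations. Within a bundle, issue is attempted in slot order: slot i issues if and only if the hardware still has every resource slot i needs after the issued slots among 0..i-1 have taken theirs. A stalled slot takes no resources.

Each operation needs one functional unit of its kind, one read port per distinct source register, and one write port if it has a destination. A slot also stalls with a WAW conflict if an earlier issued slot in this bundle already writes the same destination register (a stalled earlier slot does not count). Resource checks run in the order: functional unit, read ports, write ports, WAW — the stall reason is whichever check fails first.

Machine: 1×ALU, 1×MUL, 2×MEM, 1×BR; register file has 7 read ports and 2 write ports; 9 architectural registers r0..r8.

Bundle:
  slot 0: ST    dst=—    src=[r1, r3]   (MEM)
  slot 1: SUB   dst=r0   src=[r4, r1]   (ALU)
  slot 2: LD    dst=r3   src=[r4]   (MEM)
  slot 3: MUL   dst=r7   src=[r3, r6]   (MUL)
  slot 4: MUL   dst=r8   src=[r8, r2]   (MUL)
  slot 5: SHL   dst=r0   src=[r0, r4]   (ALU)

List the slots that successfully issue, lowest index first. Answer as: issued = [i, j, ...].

issued = [0, 1, 2]

  0. MEM ⇒ go  {1A/1Mu/1Ld/1B | 5r 2w}
  1. ALU→r0 ⇒ go  {0A/1Mu/1Ld/1B | 3r 1w}
  2. MEM→r3 ⇒ go  {0A/1Mu/0Ld/1B | 2r 0w}
  3. MUL→r7 ⇒ no(WR_PORT)  {0A/1Mu/0Ld/1B | 2r 0w}
  4. MUL→r8 ⇒ no(WR_PORT)  {0A/1Mu/0Ld/1B | 2r 0w}
  5. ALU→r0 ⇒ no(FU)  {0A/1Mu/0Ld/1B | 2r 0w}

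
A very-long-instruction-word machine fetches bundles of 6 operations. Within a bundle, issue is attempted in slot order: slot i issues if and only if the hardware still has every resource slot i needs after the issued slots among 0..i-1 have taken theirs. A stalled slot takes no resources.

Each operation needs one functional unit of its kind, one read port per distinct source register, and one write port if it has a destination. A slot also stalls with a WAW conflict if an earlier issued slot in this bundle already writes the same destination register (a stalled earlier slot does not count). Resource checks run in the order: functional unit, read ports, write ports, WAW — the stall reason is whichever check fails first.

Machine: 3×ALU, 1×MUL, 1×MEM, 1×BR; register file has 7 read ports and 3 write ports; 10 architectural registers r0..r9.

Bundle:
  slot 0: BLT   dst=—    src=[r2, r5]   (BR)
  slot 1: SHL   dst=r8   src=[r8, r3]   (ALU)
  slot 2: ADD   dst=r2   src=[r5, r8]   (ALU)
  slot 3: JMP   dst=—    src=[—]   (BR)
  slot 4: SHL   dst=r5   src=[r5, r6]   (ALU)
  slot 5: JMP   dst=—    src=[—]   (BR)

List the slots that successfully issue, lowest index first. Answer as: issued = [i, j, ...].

  0. BR ⇒ go  {3A/1Mu/1Ld/0B | 5r 3w}
  1. ALU→r8 ⇒ go  {2A/1Mu/1Ld/0B | 3r 2w}
  2. ALU→r2 ⇒ go  {1A/1Mu/1Ld/0B | 1r 1w}
  3. BR ⇒ no(FU)  {1A/1Mu/1Ld/0B | 1r 1w}
  4. ALU→r5 ⇒ no(RD_PORT)  {1A/1Mu/1Ld/0B | 1r 1w}
  5. BR ⇒ no(FU)  {1A/1Mu/1Ld/0B | 1r 1w}

issued = [0, 1, 2]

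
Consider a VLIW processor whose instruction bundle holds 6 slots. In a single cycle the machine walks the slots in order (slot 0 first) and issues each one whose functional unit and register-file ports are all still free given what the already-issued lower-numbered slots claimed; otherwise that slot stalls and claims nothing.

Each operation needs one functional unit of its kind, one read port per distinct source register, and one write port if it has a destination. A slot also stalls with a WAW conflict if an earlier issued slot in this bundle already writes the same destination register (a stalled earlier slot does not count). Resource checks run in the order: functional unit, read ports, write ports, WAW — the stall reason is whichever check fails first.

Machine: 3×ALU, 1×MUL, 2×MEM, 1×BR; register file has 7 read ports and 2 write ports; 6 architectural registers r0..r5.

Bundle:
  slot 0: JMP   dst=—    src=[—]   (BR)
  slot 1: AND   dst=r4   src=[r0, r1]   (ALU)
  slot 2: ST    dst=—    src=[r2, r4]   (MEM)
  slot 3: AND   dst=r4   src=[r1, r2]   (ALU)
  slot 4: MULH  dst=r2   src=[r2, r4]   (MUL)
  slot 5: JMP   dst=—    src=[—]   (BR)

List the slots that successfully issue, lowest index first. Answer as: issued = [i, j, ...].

#0 BR src=- dispatched  <A:3 Mu:1 Ld:2 B:0 rd:7 wr:2>
#1 ALU src=r0,r1 dispatched  <A:2 Mu:1 Ld:2 B:0 rd:5 wr:1>
#2 MEM src=r2,r4 dispatched  <A:2 Mu:1 Ld:1 B:0 rd:3 wr:1>
#3 ALU src=r1,r2 held:WAW  <A:2 Mu:1 Ld:1 B:0 rd:3 wr:1>
#4 MUL src=r2,r4 dispatched  <A:2 Mu:0 Ld:1 B:0 rd:1 wr:0>
#5 BR src=- held:FU  <A:2 Mu:0 Ld:1 B:0 rd:1 wr:0>

issued = [0, 1, 2, 4]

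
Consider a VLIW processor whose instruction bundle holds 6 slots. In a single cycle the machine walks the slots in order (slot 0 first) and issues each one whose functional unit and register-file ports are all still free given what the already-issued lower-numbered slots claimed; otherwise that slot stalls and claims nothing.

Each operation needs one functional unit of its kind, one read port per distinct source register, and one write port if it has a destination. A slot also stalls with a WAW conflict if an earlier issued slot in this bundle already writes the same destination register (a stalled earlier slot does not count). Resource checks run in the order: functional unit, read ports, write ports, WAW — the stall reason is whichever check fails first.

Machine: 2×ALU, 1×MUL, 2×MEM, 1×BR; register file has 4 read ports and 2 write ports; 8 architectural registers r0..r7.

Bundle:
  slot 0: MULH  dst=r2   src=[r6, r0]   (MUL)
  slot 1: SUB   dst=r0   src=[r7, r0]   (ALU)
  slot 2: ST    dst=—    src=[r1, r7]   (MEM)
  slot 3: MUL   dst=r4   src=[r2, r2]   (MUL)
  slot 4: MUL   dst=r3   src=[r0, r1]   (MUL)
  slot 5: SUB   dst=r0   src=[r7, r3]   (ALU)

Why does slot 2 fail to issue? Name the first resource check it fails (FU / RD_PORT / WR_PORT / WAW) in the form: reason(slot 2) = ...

reason(slot 2) = RD_PORT

#0 MUL src=r6,r0 dispatched  <A:2 Mu:0 Ld:2 B:1 rd:2 wr:1>
#1 ALU src=r7,r0 dispatched  <A:1 Mu:0 Ld:2 B:1 rd:0 wr:0>
#2 MEM src=r1,r7 held:RD_PORT  <A:1 Mu:0 Ld:2 B:1 rd:0 wr:0>
#3 MUL src=r2,r2 held:FU  <A:1 Mu:0 Ld:2 B:1 rd:0 wr:0>
#4 MUL src=r0,r1 held:FU  <A:1 Mu:0 Ld:2 B:1 rd:0 wr:0>
#5 ALU src=r7,r3 held:RD_PORT  <A:1 Mu:0 Ld:2 B:1 rd:0 wr:0>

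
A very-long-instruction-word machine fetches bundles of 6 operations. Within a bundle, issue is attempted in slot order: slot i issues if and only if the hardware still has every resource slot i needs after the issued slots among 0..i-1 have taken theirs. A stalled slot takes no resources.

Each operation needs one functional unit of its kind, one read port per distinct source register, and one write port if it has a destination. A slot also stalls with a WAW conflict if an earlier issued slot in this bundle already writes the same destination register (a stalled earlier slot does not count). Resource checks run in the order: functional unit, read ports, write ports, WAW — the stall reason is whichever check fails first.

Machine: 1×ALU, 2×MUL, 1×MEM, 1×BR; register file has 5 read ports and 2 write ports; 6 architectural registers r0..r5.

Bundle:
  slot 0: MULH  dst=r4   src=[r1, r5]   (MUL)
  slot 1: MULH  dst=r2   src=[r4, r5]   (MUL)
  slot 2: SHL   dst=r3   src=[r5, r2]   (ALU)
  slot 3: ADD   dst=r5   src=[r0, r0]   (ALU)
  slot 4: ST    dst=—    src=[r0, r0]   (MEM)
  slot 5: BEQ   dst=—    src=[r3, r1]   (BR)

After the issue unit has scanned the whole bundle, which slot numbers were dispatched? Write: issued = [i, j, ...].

(0) want 1×MUL +2rd +1wr — yes → AL1|MU1|ME1|BR1|rd3|wr1
(1) want 1×MUL +2rd +1wr — yes → AL1|MU0|ME1|BR1|rd1|wr0
(2) want 1×ALU +2rd +1wr — RD_PORT → AL1|MU0|ME1|BR1|rd1|wr0
(3) want 1×ALU +1rd +1wr — WR_PORT → AL1|MU0|ME1|BR1|rd1|wr0
(4) want 1×MEM +1rd +0wr — yes → AL1|MU0|ME0|BR1|rd0|wr0
(5) want 1×BR +2rd +0wr — RD_PORT → AL1|MU0|ME0|BR1|rd0|wr0

issued = [0, 1, 4]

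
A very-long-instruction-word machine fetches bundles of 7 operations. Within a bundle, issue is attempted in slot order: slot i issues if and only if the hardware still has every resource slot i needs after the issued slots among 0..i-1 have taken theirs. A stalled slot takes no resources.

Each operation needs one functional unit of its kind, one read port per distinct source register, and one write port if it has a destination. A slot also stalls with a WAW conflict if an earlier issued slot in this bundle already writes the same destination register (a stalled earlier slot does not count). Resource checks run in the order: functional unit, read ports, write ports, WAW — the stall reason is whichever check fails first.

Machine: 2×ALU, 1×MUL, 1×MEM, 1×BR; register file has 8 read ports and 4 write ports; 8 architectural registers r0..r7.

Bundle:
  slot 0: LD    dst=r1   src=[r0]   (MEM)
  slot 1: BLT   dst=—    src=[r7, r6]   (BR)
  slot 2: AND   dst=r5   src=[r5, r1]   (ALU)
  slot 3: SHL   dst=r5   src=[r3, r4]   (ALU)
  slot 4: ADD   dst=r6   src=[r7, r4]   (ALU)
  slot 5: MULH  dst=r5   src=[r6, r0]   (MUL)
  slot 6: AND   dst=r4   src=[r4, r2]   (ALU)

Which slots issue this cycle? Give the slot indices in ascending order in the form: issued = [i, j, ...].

issued = [0, 1, 2, 4]

#0 MEM src=r0 dispatched  <A:2 Mu:1 Ld:0 B:1 rd:7 wr:3>
#1 BR src=r7,r6 dispatched  <A:2 Mu:1 Ld:0 B:0 rd:5 wr:3>
#2 ALU src=r5,r1 dispatched  <A:1 Mu:1 Ld:0 B:0 rd:3 wr:2>
#3 ALU src=r3,r4 held:WAW  <A:1 Mu:1 Ld:0 B:0 rd:3 wr:2>
#4 ALU src=r7,r4 dispatched  <A:0 Mu:1 Ld:0 B:0 rd:1 wr:1>
#5 MUL src=r6,r0 held:RD_PORT  <A:0 Mu:1 Ld:0 B:0 rd:1 wr:1>
#6 ALU src=r4,r2 held:FU  <A:0 Mu:1 Ld:0 B:0 rd:1 wr:1>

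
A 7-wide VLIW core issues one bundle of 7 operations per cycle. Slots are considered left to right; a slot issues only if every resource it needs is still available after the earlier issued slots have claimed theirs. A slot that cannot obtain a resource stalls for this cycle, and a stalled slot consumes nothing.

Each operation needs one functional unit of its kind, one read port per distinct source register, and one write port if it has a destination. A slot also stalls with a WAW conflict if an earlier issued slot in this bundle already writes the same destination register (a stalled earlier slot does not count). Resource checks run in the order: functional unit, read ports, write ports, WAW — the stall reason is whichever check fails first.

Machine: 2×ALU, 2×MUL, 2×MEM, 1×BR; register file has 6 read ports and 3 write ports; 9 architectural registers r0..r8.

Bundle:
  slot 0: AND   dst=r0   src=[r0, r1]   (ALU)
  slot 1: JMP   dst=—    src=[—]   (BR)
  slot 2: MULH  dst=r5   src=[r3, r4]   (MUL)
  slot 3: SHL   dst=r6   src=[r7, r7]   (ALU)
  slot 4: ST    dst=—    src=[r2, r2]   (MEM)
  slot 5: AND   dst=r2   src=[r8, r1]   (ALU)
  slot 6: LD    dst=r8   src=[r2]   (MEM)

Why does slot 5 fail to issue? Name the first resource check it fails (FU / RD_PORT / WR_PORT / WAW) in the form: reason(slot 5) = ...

reason(slot 5) = FU

[0] ALU needs rd=2 wr=1: ok; after: ALU=1 MUL=2 MEM=2 BR=1, R=4, W=2
[1] BR needs rd=0 wr=0: ok; after: ALU=1 MUL=2 MEM=2 BR=0, R=4, W=2
[2] MUL needs rd=2 wr=1: ok; after: ALU=1 MUL=1 MEM=2 BR=0, R=2, W=1
[3] ALU needs rd=1 wr=1: ok; after: ALU=0 MUL=1 MEM=2 BR=0, R=1, W=0
[4] MEM needs rd=1 wr=0: ok; after: ALU=0 MUL=1 MEM=1 BR=0, R=0, W=0
[5] ALU needs rd=2 wr=1: FU; after: ALU=0 MUL=1 MEM=1 BR=0, R=0, W=0
[6] MEM needs rd=1 wr=1: RD_PORT; after: ALU=0 MUL=1 MEM=1 BR=0, R=0, W=0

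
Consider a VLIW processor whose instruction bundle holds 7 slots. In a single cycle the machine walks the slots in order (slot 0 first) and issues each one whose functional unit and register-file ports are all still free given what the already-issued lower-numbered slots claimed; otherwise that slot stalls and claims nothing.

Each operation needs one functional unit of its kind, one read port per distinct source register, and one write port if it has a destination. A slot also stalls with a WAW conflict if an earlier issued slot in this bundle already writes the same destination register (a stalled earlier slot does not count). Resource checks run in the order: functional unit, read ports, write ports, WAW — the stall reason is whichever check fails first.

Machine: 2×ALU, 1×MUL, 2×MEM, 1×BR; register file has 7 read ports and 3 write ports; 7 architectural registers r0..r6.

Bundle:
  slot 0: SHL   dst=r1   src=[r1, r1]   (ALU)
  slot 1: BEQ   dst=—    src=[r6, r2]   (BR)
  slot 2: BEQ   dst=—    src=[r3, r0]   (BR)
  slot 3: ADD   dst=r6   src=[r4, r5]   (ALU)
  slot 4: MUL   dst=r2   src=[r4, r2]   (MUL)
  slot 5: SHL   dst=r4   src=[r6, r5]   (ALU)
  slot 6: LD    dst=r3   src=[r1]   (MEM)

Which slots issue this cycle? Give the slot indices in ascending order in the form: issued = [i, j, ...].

issued = [0, 1, 3, 4]

slot 0 (ALU): ISSUE — free A1,Mu1,Ld2,B1 rp6 wp2
slot 1 (BR): ISSUE — free A1,Mu1,Ld2,B0 rp4 wp2
slot 2 (BR): stall FU — free A1,Mu1,Ld2,B0 rp4 wp2
slot 3 (ALU): ISSUE — free A0,Mu1,Ld2,B0 rp2 wp1
slot 4 (MUL): ISSUE — free A0,Mu0,Ld2,B0 rp0 wp0
slot 5 (ALU): stall FU — free A0,Mu0,Ld2,B0 rp0 wp0
slot 6 (MEM): stall RD_PORT — free A0,Mu0,Ld2,B0 rp0 wp0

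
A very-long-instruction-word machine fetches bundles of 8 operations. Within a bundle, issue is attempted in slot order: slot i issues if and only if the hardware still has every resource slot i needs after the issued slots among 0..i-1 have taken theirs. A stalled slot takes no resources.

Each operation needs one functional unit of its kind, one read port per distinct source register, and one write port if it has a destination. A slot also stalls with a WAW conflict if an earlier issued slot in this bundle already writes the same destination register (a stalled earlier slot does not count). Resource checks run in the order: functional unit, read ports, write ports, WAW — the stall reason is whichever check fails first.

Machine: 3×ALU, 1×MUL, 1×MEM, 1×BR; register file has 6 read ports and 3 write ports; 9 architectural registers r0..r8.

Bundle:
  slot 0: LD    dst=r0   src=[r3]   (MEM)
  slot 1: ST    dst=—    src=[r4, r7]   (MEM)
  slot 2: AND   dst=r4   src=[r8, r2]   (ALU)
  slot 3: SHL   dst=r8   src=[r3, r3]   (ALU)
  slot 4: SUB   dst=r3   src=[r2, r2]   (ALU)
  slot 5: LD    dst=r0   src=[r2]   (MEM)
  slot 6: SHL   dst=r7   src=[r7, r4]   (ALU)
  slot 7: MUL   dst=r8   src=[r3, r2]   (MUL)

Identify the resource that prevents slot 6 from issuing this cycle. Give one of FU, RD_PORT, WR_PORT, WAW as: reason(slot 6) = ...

slot 0 (MEM): ISSUE — free A3,Mu1,Ld0,B1 rp5 wp2
slot 1 (MEM): stall FU — free A3,Mu1,Ld0,B1 rp5 wp2
slot 2 (ALU): ISSUE — free A2,Mu1,Ld0,B1 rp3 wp1
slot 3 (ALU): ISSUE — free A1,Mu1,Ld0,B1 rp2 wp0
slot 4 (ALU): stall WR_PORT — free A1,Mu1,Ld0,B1 rp2 wp0
slot 5 (MEM): stall FU — free A1,Mu1,Ld0,B1 rp2 wp0
slot 6 (ALU): stall WR_PORT — free A1,Mu1,Ld0,B1 rp2 wp0
slot 7 (MUL): stall WR_PORT — free A1,Mu1,Ld0,B1 rp2 wp0

reason(slot 6) = WR_PORT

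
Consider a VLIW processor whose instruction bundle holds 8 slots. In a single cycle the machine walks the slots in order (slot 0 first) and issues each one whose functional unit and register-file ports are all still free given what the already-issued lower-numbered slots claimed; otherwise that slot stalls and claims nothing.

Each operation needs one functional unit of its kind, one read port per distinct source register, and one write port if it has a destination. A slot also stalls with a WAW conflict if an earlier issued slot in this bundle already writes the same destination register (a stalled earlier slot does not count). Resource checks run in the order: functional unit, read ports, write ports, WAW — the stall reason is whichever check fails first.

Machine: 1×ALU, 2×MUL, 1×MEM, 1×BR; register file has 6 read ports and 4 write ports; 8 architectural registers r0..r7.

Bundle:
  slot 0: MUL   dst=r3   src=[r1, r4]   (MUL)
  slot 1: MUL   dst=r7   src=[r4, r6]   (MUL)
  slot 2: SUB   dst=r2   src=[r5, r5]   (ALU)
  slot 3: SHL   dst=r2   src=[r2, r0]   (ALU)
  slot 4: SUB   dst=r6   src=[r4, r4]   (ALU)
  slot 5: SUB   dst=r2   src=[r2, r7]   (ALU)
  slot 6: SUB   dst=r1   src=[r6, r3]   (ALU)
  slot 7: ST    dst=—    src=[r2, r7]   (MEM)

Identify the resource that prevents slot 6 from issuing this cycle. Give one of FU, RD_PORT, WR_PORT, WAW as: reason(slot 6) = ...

[0] MUL needs rd=2 wr=1: ok; after: ALU=1 MUL=1 MEM=1 BR=1, R=4, W=3
[1] MUL needs rd=2 wr=1: ok; after: ALU=1 MUL=0 MEM=1 BR=1, R=2, W=2
[2] ALU needs rd=1 wr=1: ok; after: ALU=0 MUL=0 MEM=1 BR=1, R=1, W=1
[3] ALU needs rd=2 wr=1: FU; after: ALU=0 MUL=0 MEM=1 BR=1, R=1, W=1
[4] ALU needs rd=1 wr=1: FU; after: ALU=0 MUL=0 MEM=1 BR=1, R=1, W=1
[5] ALU needs rd=2 wr=1: FU; after: ALU=0 MUL=0 MEM=1 BR=1, R=1, W=1
[6] ALU needs rd=2 wr=1: FU; after: ALU=0 MUL=0 MEM=1 BR=1, R=1, W=1
[7] MEM needs rd=2 wr=0: RD_PORT; after: ALU=0 MUL=0 MEM=1 BR=1, R=1, W=1

reason(slot 6) = FU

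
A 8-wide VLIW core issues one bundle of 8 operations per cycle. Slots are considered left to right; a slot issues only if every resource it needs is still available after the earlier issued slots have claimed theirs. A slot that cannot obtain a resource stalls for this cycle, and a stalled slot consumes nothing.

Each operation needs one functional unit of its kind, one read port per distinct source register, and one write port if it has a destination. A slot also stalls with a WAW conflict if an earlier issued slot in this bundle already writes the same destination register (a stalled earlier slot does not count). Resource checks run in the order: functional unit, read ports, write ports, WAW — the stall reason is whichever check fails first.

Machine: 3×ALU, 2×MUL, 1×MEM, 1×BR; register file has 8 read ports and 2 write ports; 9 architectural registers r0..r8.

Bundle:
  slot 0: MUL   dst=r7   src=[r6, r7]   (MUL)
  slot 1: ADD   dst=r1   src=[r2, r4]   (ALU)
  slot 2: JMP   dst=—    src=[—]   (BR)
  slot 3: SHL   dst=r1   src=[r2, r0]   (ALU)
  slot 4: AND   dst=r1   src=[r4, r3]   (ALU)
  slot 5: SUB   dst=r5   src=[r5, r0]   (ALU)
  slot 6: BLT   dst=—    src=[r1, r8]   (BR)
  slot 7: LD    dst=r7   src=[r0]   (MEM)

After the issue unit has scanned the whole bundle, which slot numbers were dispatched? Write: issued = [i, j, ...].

slot 0 (MUL): ISSUE — free A3,Mu1,Ld1,B1 rp6 wp1
slot 1 (ALU): ISSUE — free A2,Mu1,Ld1,B1 rp4 wp0
slot 2 (BR): ISSUE — free A2,Mu1,Ld1,B0 rp4 wp0
slot 3 (ALU): stall WR_PORT — free A2,Mu1,Ld1,B0 rp4 wp0
slot 4 (ALU): stall WR_PORT — free A2,Mu1,Ld1,B0 rp4 wp0
slot 5 (ALU): stall WR_PORT — free A2,Mu1,Ld1,B0 rp4 wp0
slot 6 (BR): stall FU — free A2,Mu1,Ld1,B0 rp4 wp0
slot 7 (MEM): stall WR_PORT — free A2,Mu1,Ld1,B0 rp4 wp0

issued = [0, 1, 2]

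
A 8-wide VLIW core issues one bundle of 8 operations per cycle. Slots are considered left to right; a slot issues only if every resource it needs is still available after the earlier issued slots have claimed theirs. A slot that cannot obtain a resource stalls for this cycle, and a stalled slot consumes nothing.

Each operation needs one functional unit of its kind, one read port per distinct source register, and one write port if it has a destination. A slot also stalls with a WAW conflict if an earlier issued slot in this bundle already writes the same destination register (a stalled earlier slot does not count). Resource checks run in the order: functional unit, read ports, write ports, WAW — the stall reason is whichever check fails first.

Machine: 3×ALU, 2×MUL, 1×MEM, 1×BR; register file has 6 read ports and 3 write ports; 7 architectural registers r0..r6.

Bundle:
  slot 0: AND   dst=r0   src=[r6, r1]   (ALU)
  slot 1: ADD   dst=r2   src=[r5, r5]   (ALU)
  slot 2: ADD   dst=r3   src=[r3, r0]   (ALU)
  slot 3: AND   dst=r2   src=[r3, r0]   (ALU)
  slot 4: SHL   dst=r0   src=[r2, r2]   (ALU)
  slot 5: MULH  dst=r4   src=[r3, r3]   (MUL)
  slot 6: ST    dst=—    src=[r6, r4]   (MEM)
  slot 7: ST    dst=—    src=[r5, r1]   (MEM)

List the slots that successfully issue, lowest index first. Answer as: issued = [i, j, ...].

(0) want 1×ALU +2rd +1wr — yes → AL2|MU2|ME1|BR1|rd4|wr2
(1) want 1×ALU +1rd +1wr — yes → AL1|MU2|ME1|BR1|rd3|wr1
(2) want 1×ALU +2rd +1wr — yes → AL0|MU2|ME1|BR1|rd1|wr0
(3) want 1×ALU +2rd +1wr — FU → AL0|MU2|ME1|BR1|rd1|wr0
(4) want 1×ALU +1rd +1wr — FU → AL0|MU2|ME1|BR1|rd1|wr0
(5) want 1×MUL +1rd +1wr — WR_PORT → AL0|MU2|ME1|BR1|rd1|wr0
(6) want 1×MEM +2rd +0wr — RD_PORT → AL0|MU2|ME1|BR1|rd1|wr0
(7) want 1×MEM +2rd +0wr — RD_PORT → AL0|MU2|ME1|BR1|rd1|wr0

issued = [0, 1, 2]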